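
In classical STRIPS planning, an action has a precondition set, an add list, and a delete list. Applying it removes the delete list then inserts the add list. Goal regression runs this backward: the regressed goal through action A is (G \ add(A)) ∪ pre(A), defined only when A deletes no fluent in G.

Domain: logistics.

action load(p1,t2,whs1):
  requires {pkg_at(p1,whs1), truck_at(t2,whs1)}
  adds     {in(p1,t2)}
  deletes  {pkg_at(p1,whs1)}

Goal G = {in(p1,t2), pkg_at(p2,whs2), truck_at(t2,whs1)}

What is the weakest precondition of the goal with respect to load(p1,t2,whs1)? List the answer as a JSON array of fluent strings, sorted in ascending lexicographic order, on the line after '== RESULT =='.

Regress:
  G ∩ del = {}  (empty — regression defined)
  G \ add = {in(p1,t2), pkg_at(p2,whs2), truck_at(t2,whs1)} \ {in(p1,t2)} = {pkg_at(p2,whs2), truck_at(t2,whs1)}
  ∪ pre   = {pkg_at(p2,whs2), truck_at(t2,whs1)} ∪ {pkg_at(p1,whs1), truck_at(t2,whs1)}
          = {pkg_at(p1,whs1), pkg_at(p2,whs2), truck_at(t2,whs1)}

== RESULT ==
["pkg_at(p1,whs1)", "pkg_at(p2,whs2)", "truck_at(t2,whs1)"]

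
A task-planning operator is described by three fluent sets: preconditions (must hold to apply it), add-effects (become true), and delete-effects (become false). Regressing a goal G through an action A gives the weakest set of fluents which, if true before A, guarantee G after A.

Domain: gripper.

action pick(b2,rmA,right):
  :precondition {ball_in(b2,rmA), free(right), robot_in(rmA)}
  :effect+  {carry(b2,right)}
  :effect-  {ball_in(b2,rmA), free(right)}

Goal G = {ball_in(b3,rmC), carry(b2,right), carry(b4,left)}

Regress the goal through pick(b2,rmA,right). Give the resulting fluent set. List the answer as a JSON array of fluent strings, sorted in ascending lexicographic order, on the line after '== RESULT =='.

Compute (G \ add) ∪ pre:
  G ∩ del = {}  (empty — regression defined)
  G \ add = {ball_in(b3,rmC), carry(b2,right), carry(b4,left)} \ {carry(b2,right)} = {ball_in(b3,rmC), carry(b4,left)}
  ∪ pre   = {ball_in(b3,rmC), carry(b4,left)} ∪ {ball_in(b2,rmA), free(right), robot_in(rmA)}
          = {ball_in(b2,rmA), ball_in(b3,rmC), carry(b4,left), free(right), robot_in(rmA)}

== RESULT ==
["ball_in(b2,rmA)", "ball_in(b3,rmC)", "carry(b4,left)", "free(right)", "robot_in(rmA)"]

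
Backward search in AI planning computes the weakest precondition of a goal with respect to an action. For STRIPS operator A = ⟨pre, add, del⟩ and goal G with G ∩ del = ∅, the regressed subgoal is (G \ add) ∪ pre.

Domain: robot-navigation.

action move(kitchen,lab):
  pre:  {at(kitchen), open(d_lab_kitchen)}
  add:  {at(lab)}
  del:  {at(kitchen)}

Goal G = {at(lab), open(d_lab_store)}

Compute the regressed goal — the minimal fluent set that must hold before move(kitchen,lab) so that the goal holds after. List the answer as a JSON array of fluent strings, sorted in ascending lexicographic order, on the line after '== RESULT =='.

Regress:
  G ∩ del = {}  (empty — regression defined)
  G \ add = {at(lab), open(d_lab_store)} \ {at(lab)} = {open(d_lab_store)}
  ∪ pre   = {open(d_lab_store)} ∪ {at(kitchen), open(d_lab_kitchen)}
          = {at(kitchen), open(d_lab_kitchen), open(d_lab_store)}

== RESULT ==
["at(kitchen)", "open(d_lab_kitchen)", "open(d_lab_store)"]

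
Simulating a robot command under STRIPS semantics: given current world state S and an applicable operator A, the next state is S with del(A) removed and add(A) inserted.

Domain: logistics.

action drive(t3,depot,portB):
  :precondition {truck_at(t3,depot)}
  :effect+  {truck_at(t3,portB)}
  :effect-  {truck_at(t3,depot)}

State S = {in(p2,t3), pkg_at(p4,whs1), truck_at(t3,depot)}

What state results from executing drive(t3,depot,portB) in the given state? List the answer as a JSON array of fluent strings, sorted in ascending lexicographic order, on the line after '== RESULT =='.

Compute (S \ del) ∪ add:
  pre ⊆ S: {truck_at(t3,depot)} ⊆ S  — applicable
  S \ del = {in(p2,t3), pkg_at(p4,whs1)}
  ∪ add   = {in(p2,t3), pkg_at(p4,whs1), truck_at(t3,portB)}

== RESULT ==
["in(p2,t3)", "pkg_at(p4,whs1)", "truck_at(t3,portB)"]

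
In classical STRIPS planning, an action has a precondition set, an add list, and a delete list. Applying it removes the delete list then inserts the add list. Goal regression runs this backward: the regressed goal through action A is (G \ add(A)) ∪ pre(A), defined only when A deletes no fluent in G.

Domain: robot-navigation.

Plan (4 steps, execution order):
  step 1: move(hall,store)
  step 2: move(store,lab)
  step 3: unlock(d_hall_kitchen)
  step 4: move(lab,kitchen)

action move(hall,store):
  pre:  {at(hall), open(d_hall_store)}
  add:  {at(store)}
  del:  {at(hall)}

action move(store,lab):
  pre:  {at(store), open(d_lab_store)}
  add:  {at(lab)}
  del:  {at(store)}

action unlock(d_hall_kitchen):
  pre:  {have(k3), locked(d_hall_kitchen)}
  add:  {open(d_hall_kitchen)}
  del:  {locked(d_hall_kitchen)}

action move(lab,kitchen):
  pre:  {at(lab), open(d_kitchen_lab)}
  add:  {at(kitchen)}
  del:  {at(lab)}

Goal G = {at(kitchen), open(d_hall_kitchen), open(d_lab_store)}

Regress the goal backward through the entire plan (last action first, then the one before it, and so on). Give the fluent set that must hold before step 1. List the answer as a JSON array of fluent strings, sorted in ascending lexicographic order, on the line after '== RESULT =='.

Work backward from the goal:
  through step 4 (move(lab,kitchen)): drop {at(kitchen)}, keep {open(d_hall_kitchen), open(d_lab_store)}, require {at(lab), open(d_kitchen_lab)}
    → {at(lab), open(d_hall_kitchen), open(d_kitchen_lab), open(d_lab_store)}
  through step 3 (unlock(d_hall_kitchen)): drop {open(d_hall_kitchen)}, keep {at(lab), open(d_kitchen_lab), open(d_lab_store)}, require {have(k3), locked(d_hall_kitchen)}
    → {at(lab), have(k3), locked(d_hall_kitchen), open(d_kitchen_lab), open(d_lab_store)}
  through step 2 (move(store,lab)): drop {at(lab)}, keep {have(k3), locked(d_hall_kitchen), open(d_kitchen_lab), open(d_lab_store)}, require {at(store), open(d_lab_store)}
    → {at(store), have(k3), locked(d_hall_kitchen), open(d_kitchen_lab), open(d_lab_store)}
  through step 1 (move(hall,store)): drop {at(store)}, keep {have(k3), locked(d_hall_kitchen), open(d_kitchen_lab), open(d_lab_store)}, require {at(hall), open(d_hall_store)}
    → {at(hall), have(k3), locked(d_hall_kitchen), open(d_hall_store), open(d_kitchen_lab), open(d_lab_store)}

== RESULT ==
["at(hall)", "have(k3)", "locked(d_hall_kitchen)", "open(d_hall_store)", "open(d_kitchen_lab)", "open(d_lab_store)"]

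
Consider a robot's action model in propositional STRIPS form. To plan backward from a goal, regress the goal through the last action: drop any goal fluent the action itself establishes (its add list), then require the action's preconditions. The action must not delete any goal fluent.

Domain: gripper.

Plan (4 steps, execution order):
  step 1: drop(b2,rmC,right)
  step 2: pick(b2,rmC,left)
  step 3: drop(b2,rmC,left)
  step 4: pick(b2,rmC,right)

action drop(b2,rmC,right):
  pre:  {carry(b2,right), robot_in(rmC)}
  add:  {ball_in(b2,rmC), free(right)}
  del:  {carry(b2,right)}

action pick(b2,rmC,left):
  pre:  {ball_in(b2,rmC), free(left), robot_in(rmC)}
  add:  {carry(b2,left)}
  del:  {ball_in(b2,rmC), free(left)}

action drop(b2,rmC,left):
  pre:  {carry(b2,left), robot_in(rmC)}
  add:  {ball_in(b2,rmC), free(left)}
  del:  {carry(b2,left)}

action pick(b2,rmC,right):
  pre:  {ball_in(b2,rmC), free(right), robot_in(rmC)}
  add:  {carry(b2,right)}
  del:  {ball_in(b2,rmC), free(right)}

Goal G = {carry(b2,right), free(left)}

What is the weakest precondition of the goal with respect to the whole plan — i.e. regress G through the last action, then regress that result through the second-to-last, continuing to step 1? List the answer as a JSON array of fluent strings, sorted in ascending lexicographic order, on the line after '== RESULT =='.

Regress step by step:
  through step 4 (pick(b2,rmC,right)): drop {carry(b2,right)}, keep {free(left)}, require {ball_in(b2,rmC), free(right), robot_in(rmC)}
    → {ball_in(b2,rmC), free(left), free(right), robot_in(rmC)}
  through step 3 (drop(b2,rmC,left)): drop {ball_in(b2,rmC), free(left)}, keep {free(right), robot_in(rmC)}, require {carry(b2,left), robot_in(rmC)}
    → {carry(b2,left), free(right), robot_in(rmC)}
  through step 2 (pick(b2,rmC,left)): drop {carry(b2,left)}, keep {free(right), robot_in(rmC)}, require {ball_in(b2,rmC), free(left), robot_in(rmC)}
    → {ball_in(b2,rmC), free(left), free(right), robot_in(rmC)}
  through step 1 (drop(b2,rmC,right)): drop {ball_in(b2,rmC), free(right)}, keep {free(left), robot_in(rmC)}, require {carry(b2,right), robot_in(rmC)}
    → {carry(b2,right), free(left), robot_in(rmC)}

== RESULT ==
["carry(b2,right)", "free(left)", "robot_in(rmC)"]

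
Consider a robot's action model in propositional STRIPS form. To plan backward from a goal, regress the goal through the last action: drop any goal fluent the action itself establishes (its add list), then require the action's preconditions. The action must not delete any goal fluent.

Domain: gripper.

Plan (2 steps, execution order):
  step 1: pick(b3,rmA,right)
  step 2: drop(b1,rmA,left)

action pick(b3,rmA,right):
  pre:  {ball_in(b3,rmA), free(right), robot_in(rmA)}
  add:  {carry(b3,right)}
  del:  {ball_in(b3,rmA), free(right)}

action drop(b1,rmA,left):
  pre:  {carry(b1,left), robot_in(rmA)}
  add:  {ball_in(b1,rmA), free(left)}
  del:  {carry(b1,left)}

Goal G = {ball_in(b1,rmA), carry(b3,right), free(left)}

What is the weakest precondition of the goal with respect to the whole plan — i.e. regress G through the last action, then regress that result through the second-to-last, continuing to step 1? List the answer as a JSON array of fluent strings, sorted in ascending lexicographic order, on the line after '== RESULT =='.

Regress step by step:
  through step 2 (drop(b1,rmA,left)): drop {ball_in(b1,rmA), free(left)}, keep {carry(b3,right)}, require {carry(b1,left), robot_in(rmA)}
    → {carry(b1,left), carry(b3,right), robot_in(rmA)}
  through step 1 (pick(b3,rmA,right)): drop {carry(b3,right)}, keep {carry(b1,left), robot_in(rmA)}, require {ball_in(b3,rmA), free(right), robot_in(rmA)}
    → {ball_in(b3,rmA), carry(b1,left), free(right), robot_in(rmA)}

== RESULT ==
["ball_in(b3,rmA)", "carry(b1,left)", "free(right)", "robot_in(rmA)"]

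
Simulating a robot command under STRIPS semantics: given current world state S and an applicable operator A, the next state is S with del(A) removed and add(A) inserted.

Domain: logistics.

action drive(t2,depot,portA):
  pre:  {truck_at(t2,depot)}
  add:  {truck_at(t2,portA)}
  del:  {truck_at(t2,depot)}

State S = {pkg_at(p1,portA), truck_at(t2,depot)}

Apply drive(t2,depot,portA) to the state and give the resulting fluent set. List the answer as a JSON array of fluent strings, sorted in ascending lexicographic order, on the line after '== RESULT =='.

Compute (S \ del) ∪ add:
  pre ⊆ S: {truck_at(t2,depot)} ⊆ S  — applicable
  S \ del = {pkg_at(p1,portA)}
  ∪ add   = {pkg_at(p1,portA), truck_at(t2,portA)}

== RESULT ==
["pkg_at(p1,portA)", "truck_at(t2,portA)"]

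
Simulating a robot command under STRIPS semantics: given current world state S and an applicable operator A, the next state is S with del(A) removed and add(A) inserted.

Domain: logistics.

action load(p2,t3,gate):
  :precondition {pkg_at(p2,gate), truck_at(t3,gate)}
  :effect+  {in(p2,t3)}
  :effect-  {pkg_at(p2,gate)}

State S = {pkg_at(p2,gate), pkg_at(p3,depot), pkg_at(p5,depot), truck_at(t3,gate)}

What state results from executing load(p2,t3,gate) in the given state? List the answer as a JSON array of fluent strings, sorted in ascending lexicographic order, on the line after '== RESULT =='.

Compute (S \ del) ∪ add:
  pre ⊆ S: {pkg_at(p2,gate), truck_at(t3,gate)} ⊆ S  — applicable
  S \ del = {pkg_at(p3,depot), pkg_at(p5,depot), truck_at(t3,gate)}
  ∪ add   = {in(p2,t3), pkg_at(p3,depot), pkg_at(p5,depot), truck_at(t3,gate)}

== RESULT ==
["in(p2,t3)", "pkg_at(p3,depot)", "pkg_at(p5,depot)", "truck_at(t3,gate)"]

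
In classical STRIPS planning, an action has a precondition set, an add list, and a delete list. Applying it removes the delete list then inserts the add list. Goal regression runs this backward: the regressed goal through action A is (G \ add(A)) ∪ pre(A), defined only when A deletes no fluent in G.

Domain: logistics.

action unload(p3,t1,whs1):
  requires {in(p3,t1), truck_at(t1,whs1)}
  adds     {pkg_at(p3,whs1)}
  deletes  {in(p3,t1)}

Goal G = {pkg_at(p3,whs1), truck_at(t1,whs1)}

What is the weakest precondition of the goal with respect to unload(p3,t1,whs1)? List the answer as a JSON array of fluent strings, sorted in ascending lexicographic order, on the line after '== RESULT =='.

Regress:
  G ∩ del = {}  (empty — regression defined)
  G \ add = {pkg_at(p3,whs1), truck_at(t1,whs1)} \ {pkg_at(p3,whs1)} = {truck_at(t1,whs1)}
  ∪ pre   = {truck_at(t1,whs1)} ∪ {in(p3,t1), truck_at(t1,whs1)}
          = {in(p3,t1), truck_at(t1,whs1)}

== RESULT ==
["in(p3,t1)", "truck_at(t1,whs1)"]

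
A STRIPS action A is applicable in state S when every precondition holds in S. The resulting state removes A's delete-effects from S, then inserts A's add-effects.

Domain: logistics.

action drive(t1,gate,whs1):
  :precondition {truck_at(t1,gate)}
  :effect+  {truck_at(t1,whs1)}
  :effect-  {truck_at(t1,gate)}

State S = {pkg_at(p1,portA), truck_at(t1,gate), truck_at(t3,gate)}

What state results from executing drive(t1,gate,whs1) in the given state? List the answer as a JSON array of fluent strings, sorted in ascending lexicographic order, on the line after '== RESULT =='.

Progress:
  pre ⊆ S: {truck_at(t1,gate)} ⊆ S  — applicable
  S \ del = {pkg_at(p1,portA), truck_at(t3,gate)}
  ∪ add   = {pkg_at(p1,portA), truck_at(t1,whs1), truck_at(t3,gate)}

== RESULT ==
["pkg_at(p1,portA)", "truck_at(t1,whs1)", "truck_at(t3,gate)"]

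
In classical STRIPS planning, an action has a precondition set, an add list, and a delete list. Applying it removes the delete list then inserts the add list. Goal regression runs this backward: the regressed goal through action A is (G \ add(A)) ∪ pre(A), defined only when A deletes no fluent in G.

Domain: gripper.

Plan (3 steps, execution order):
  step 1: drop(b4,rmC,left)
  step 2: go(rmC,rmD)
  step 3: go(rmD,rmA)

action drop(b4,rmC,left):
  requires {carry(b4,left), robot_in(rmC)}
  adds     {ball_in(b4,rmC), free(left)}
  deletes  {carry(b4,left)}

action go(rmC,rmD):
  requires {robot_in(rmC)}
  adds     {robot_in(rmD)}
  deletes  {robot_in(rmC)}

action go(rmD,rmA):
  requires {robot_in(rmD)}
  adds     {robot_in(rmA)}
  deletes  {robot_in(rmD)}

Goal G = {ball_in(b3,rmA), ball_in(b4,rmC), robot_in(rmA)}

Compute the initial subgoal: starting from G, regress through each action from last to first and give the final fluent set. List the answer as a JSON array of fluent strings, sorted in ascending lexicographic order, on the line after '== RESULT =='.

Regress step by step:
  through step 3 (go(rmD,rmA)): drop {robot_in(rmA)}, keep {ball_in(b3,rmA), ball_in(b4,rmC)}, require {robot_in(rmD)}
    → {ball_in(b3,rmA), ball_in(b4,rmC), robot_in(rmD)}
  through step 2 (go(rmC,rmD)): drop {robot_in(rmD)}, keep {ball_in(b3,rmA), ball_in(b4,rmC)}, require {robot_in(rmC)}
    → {ball_in(b3,rmA), ball_in(b4,rmC), robot_in(rmC)}
  through step 1 (drop(b4,rmC,left)): drop {ball_in(b4,rmC)}, keep {ball_in(b3,rmA), robot_in(rmC)}, require {carry(b4,left), robot_in(rmC)}
    → {ball_in(b3,rmA), carry(b4,left), robot_in(rmC)}

== RESULT ==
["ball_in(b3,rmA)", "carry(b4,left)", "robot_in(rmC)"]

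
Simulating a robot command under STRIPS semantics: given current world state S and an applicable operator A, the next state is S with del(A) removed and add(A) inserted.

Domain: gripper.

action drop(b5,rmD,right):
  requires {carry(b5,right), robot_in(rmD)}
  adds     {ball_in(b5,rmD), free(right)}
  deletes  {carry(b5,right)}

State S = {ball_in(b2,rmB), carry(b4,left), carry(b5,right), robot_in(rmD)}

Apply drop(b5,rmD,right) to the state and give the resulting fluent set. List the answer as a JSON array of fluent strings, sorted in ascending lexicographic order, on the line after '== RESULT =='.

Progress:
  pre ⊆ S: {carry(b5,right), robot_in(rmD)} ⊆ S  — applicable
  S \ del = {ball_in(b2,rmB), carry(b4,left), robot_in(rmD)}
  ∪ add   = {ball_in(b2,rmB), ball_in(b5,rmD), carry(b4,left), free(right), robot_in(rmD)}

== RESULT ==
["ball_in(b2,rmB)", "ball_in(b5,rmD)", "carry(b4,left)", "free(right)", "robot_in(rmD)"]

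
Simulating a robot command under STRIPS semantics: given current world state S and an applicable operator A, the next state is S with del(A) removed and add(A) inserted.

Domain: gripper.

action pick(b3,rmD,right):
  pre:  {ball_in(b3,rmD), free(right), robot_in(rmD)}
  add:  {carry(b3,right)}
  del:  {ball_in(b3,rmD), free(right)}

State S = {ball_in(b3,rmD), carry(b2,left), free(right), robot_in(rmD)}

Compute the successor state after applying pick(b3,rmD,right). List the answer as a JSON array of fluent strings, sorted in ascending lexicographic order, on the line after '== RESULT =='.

Progress:
  pre ⊆ S: {ball_in(b3,rmD), free(right), robot_in(rmD)} ⊆ S  — applicable
  S \ del = {carry(b2,left), robot_in(rmD)}
  ∪ add   = {carry(b2,left), carry(b3,right), robot_in(rmD)}

== RESULT ==
["carry(b2,left)", "carry(b3,right)", "robot_in(rmD)"]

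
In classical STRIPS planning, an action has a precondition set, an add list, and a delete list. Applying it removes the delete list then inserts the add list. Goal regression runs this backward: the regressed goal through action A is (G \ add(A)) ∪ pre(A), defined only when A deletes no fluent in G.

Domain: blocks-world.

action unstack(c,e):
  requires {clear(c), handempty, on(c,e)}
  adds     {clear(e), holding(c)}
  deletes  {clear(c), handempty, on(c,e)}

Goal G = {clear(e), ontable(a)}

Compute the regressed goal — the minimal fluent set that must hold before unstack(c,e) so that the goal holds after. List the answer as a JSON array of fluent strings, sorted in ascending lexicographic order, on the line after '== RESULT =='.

Regress:
  G ∩ del = {}  (empty — regression defined)
  G \ add = {clear(e), ontable(a)} \ {clear(e), holding(c)} = {ontable(a)}
  ∪ pre   = {ontable(a)} ∪ {clear(c), handempty, on(c,e)}
          = {clear(c), handempty, on(c,e), ontable(a)}

== RESULT ==
["clear(c)", "handempty", "on(c,e)", "ontable(a)"]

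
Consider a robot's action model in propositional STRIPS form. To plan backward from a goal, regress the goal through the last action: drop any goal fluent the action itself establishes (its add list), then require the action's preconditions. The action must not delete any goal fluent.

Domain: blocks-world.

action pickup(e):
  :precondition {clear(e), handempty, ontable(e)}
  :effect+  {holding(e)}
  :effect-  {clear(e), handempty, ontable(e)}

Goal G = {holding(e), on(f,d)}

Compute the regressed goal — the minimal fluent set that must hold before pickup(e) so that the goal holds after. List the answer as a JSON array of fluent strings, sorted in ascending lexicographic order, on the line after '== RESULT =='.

Compute (G \ add) ∪ pre:
  G ∩ del = {}  (empty — regression defined)
  G \ add = {holding(e), on(f,d)} \ {holding(e)} = {on(f,d)}
  ∪ pre   = {on(f,d)} ∪ {clear(e), handempty, ontable(e)}
          = {clear(e), handempty, on(f,d), ontable(e)}

== RESULT ==
["clear(e)", "handempty", "on(f,d)", "ontable(e)"]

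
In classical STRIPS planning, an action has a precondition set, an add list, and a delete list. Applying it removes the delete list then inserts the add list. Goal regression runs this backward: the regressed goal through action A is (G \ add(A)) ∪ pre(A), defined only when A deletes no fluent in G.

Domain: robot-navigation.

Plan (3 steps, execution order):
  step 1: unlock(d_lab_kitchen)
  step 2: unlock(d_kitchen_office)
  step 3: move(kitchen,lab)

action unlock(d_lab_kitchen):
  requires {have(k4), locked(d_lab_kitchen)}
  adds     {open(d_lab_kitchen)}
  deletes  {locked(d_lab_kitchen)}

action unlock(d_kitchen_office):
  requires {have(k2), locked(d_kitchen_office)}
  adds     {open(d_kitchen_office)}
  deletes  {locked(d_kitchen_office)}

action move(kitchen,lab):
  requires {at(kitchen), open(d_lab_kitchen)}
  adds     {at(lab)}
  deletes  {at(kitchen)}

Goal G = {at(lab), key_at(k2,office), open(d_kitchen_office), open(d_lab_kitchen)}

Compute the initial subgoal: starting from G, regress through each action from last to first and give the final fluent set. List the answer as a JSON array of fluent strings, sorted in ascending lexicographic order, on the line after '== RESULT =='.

Work backward from the goal:
  through step 3 (move(kitchen,lab)): drop {at(lab)}, keep {key_at(k2,office), open(d_kitchen_office), open(d_lab_kitchen)}, require {at(kitchen), open(d_lab_kitchen)}
    → {at(kitchen), key_at(k2,office), open(d_kitchen_office), open(d_lab_kitchen)}
  through step 2 (unlock(d_kitchen_office)): drop {open(d_kitchen_office)}, keep {at(kitchen), key_at(k2,office), open(d_lab_kitchen)}, require {have(k2), locked(d_kitchen_office)}
    → {at(kitchen), have(k2), key_at(k2,office), locked(d_kitchen_office), open(d_lab_kitchen)}
  through step 1 (unlock(d_lab_kitchen)): drop {open(d_lab_kitchen)}, keep {at(kitchen), have(k2), key_at(k2,office), locked(d_kitchen_office)}, require {have(k4), locked(d_lab_kitchen)}
    → {at(kitchen), have(k2), have(k4), key_at(k2,office), locked(d_kitchen_office), locked(d_lab_kitchen)}

== RESULT ==
["at(kitchen)", "have(k2)", "have(k4)", "key_at(k2,office)", "locked(d_kitchen_office)", "locked(d_lab_kitchen)"]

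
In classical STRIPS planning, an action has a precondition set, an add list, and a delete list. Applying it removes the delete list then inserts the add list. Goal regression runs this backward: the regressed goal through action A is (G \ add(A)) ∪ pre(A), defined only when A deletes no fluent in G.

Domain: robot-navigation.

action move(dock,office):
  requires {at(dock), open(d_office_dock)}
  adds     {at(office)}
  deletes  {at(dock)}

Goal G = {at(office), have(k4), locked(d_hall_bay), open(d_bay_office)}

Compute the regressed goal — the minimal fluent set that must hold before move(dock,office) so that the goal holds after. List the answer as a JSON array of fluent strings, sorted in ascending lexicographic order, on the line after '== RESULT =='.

Regress:
  G ∩ del = {}  (empty — regression defined)
  G \ add = {at(office), have(k4), locked(d_hall_bay), open(d_bay_office)} \ {at(office)} = {have(k4), locked(d_hall_bay), open(d_bay_office)}
  ∪ pre   = {have(k4), locked(d_hall_bay), open(d_bay_office)} ∪ {at(dock), open(d_office_dock)}
          = {at(dock), have(k4), locked(d_hall_bay), open(d_bay_office), open(d_office_dock)}

== RESULT ==
["at(dock)", "have(k4)", "locked(d_hall_bay)", "open(d_bay_office)", "open(d_office_dock)"]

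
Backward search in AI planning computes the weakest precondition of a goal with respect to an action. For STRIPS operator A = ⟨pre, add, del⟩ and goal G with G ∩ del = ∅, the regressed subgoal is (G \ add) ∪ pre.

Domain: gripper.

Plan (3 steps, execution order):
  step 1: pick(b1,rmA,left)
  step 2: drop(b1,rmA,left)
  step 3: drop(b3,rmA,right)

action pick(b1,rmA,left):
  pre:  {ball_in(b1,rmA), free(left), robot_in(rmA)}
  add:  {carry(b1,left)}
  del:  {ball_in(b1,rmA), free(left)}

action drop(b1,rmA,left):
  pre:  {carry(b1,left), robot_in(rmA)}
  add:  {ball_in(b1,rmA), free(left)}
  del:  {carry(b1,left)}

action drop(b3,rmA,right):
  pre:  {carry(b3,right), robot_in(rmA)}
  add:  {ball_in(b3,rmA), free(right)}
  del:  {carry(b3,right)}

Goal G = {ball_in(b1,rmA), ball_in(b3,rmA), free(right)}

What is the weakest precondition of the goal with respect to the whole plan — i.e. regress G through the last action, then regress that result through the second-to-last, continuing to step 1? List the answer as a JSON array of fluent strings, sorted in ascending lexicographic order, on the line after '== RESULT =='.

Regress step by step:
  through step 3 (drop(b3,rmA,right)): drop {ball_in(b3,rmA), free(right)}, keep {ball_in(b1,rmA)}, require {carry(b3,right), robot_in(rmA)}
    → {ball_in(b1,rmA), carry(b3,right), robot_in(rmA)}
  through step 2 (drop(b1,rmA,left)): drop {ball_in(b1,rmA)}, keep {carry(b3,right), robot_in(rmA)}, require {carry(b1,left), robot_in(rmA)}
    → {carry(b1,left), carry(b3,right), robot_in(rmA)}
  through step 1 (pick(b1,rmA,left)): drop {carry(b1,left)}, keep {carry(b3,right), robot_in(rmA)}, require {ball_in(b1,rmA), free(left), robot_in(rmA)}
    → {ball_in(b1,rmA), carry(b3,right), free(left), robot_in(rmA)}

== RESULT ==
["ball_in(b1,rmA)", "carry(b3,right)", "free(left)", "robot_in(rmA)"]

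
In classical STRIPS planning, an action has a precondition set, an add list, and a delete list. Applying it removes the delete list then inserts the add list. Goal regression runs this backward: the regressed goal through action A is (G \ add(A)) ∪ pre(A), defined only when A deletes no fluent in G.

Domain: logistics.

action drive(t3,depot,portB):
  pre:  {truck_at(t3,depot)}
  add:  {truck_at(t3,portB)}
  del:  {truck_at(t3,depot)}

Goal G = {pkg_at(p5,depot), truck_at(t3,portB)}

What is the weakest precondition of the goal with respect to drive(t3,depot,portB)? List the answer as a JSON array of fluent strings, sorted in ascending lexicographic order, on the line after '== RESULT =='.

Regress:
  G ∩ del = {}  (empty — regression defined)
  G \ add = {pkg_at(p5,depot), truck_at(t3,portB)} \ {truck_at(t3,portB)} = {pkg_at(p5,depot)}
  ∪ pre   = {pkg_at(p5,depot)} ∪ {truck_at(t3,depot)}
          = {pkg_at(p5,depot), truck_at(t3,depot)}

== RESULT ==
["pkg_at(p5,depot)", "truck_at(t3,depot)"]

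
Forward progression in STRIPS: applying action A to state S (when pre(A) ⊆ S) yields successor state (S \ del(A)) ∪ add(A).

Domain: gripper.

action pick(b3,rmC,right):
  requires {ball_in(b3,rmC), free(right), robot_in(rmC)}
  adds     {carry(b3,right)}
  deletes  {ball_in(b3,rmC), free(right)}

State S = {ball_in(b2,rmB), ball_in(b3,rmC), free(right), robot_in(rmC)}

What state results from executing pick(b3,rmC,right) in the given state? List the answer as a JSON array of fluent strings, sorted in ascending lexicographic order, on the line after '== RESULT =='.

Progress:
  pre ⊆ S: {ball_in(b3,rmC), free(right), robot_in(rmC)} ⊆ S  — applicable
  S \ del = {ball_in(b2,rmB), robot_in(rmC)}
  ∪ add   = {ball_in(b2,rmB), carry(b3,right), robot_in(rmC)}

== RESULT ==
["ball_in(b2,rmB)", "carry(b3,right)", "robot_in(rmC)"]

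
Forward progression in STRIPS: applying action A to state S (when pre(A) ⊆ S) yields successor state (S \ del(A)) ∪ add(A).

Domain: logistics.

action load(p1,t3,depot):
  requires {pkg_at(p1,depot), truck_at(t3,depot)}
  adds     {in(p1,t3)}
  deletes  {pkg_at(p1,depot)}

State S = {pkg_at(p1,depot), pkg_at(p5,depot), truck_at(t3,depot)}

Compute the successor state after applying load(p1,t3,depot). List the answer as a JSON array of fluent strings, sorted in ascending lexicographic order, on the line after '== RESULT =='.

Progress:
  pre ⊆ S: {pkg_at(p1,depot), truck_at(t3,depot)} ⊆ S  — applicable
  S \ del = {pkg_at(p5,depot), truck_at(t3,depot)}
  ∪ add   = {in(p1,t3), pkg_at(p5,depot), truck_at(t3,depot)}

== RESULT ==
["in(p1,t3)", "pkg_at(p5,depot)", "truck_at(t3,depot)"]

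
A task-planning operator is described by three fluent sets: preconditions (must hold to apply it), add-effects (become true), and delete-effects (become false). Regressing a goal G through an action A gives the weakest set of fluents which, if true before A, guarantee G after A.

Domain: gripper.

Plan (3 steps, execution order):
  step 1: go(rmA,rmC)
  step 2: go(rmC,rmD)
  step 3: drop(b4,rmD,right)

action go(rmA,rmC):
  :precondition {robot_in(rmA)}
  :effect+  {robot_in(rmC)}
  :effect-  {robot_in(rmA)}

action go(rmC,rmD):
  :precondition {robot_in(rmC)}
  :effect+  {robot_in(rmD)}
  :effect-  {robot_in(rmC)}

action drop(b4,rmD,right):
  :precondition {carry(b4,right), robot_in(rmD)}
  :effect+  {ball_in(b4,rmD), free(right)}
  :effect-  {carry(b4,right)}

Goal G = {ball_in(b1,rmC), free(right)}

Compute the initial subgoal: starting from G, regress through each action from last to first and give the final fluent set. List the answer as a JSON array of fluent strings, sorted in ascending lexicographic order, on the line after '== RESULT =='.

Regress step by step:
  through step 3 (drop(b4,rmD,right)): drop {free(right)}, keep {ball_in(b1,rmC)}, require {carry(b4,right), robot_in(rmD)}
    → {ball_in(b1,rmC), carry(b4,right), robot_in(rmD)}
  through step 2 (go(rmC,rmD)): drop {robot_in(rmD)}, keep {ball_in(b1,rmC), carry(b4,right)}, require {robot_in(rmC)}
    → {ball_in(b1,rmC), carry(b4,right), robot_in(rmC)}
  through step 1 (go(rmA,rmC)): drop {robot_in(rmC)}, keep {ball_in(b1,rmC), carry(b4,right)}, require {robot_in(rmA)}
    → {ball_in(b1,rmC), carry(b4,right), robot_in(rmA)}

== RESULT ==
["ball_in(b1,rmC)", "carry(b4,right)", "robot_in(rmA)"]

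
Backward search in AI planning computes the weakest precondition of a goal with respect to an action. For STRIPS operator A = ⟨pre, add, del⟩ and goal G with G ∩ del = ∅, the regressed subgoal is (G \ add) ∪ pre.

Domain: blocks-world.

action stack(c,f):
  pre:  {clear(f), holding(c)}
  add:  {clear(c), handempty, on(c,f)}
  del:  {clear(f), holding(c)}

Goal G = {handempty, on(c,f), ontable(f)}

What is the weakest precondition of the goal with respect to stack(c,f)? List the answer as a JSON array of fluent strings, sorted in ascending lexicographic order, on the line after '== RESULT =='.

Regress:
  G ∩ del = {}  (empty — regression defined)
  G \ add = {handempty, on(c,f), ontable(f)} \ {clear(c), handempty, on(c,f)} = {ontable(f)}
  ∪ pre   = {ontable(f)} ∪ {clear(f), holding(c)}
          = {clear(f), holding(c), ontable(f)}

== RESULT ==
["clear(f)", "holding(c)", "ontable(f)"]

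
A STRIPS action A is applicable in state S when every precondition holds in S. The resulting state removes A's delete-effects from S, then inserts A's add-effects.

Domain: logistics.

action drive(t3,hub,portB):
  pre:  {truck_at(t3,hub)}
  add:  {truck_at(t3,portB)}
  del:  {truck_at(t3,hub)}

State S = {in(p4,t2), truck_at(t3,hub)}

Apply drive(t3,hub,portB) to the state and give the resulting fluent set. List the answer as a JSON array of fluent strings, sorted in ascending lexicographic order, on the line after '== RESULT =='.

Progress:
  pre ⊆ S: {truck_at(t3,hub)} ⊆ S  — applicable
  S \ del = {in(p4,t2)}
  ∪ add   = {in(p4,t2), truck_at(t3,portB)}

== RESULT ==
["in(p4,t2)", "truck_at(t3,portB)"]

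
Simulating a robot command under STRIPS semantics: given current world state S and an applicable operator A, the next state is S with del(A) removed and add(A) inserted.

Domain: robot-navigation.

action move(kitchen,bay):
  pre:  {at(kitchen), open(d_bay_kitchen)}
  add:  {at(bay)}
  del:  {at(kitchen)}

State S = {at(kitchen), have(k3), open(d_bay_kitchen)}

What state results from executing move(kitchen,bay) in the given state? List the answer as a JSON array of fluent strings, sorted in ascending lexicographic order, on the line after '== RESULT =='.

Progress:
  pre ⊆ S: {at(kitchen), open(d_bay_kitchen)} ⊆ S  — applicable
  S \ del = {have(k3), open(d_bay_kitchen)}
  ∪ add   = {at(bay), have(k3), open(d_bay_kitchen)}

== RESULT ==
["at(bay)", "have(k3)", "open(d_bay_kitchen)"]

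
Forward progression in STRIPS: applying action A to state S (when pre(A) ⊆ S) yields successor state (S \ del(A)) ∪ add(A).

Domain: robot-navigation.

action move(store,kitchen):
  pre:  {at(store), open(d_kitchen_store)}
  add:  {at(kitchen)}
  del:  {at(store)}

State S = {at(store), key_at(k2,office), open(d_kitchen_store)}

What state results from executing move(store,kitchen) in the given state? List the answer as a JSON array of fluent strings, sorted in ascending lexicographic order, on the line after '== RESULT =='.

Compute (S \ del) ∪ add:
  pre ⊆ S: {at(store), open(d_kitchen_store)} ⊆ S  — applicable
  S \ del = {key_at(k2,office), open(d_kitchen_store)}
  ∪ add   = {at(kitchen), key_at(k2,office), open(d_kitchen_store)}

== RESULT ==
["at(kitchen)", "key_at(k2,office)", "open(d_kitchen_store)"]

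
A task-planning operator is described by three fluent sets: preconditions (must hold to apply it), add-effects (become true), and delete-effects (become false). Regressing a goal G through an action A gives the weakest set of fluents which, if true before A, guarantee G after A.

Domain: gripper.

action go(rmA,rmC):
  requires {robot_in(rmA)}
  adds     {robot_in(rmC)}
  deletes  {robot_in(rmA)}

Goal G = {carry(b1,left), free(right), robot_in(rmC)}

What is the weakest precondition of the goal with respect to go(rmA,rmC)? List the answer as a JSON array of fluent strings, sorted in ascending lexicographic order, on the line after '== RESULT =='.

Regress:
  G ∩ del = {}  (empty — regression defined)
  G \ add = {carry(b1,left), free(right), robot_in(rmC)} \ {robot_in(rmC)} = {carry(b1,left), free(right)}
  ∪ pre   = {carry(b1,left), free(right)} ∪ {robot_in(rmA)}
          = {carry(b1,left), free(right), robot_in(rmA)}

== RESULT ==
["carry(b1,left)", "free(right)", "robot_in(rmA)"]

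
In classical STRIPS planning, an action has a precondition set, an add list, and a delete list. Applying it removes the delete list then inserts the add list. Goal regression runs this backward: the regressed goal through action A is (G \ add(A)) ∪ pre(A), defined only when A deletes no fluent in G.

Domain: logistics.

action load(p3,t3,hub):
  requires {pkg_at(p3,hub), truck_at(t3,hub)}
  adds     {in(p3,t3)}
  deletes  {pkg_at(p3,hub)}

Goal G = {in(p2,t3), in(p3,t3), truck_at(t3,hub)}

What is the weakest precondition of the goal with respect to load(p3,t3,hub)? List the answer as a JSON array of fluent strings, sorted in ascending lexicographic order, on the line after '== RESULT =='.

Compute (G \ add) ∪ pre:
  G ∩ del = {}  (empty — regression defined)
  G \ add = {in(p2,t3), in(p3,t3), truck_at(t3,hub)} \ {in(p3,t3)} = {in(p2,t3), truck_at(t3,hub)}
  ∪ pre   = {in(p2,t3), truck_at(t3,hub)} ∪ {pkg_at(p3,hub), truck_at(t3,hub)}
          = {in(p2,t3), pkg_at(p3,hub), truck_at(t3,hub)}

== RESULT ==
["in(p2,t3)", "pkg_at(p3,hub)", "truck_at(t3,hub)"]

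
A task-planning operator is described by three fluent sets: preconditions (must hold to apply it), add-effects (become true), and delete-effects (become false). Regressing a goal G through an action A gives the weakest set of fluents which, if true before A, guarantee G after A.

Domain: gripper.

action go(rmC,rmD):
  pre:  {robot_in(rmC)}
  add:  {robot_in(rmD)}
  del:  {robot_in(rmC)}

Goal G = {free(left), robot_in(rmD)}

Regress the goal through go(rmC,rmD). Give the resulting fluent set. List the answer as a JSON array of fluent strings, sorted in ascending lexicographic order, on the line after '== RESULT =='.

Compute (G \ add) ∪ pre:
  G ∩ del = {}  (empty — regression defined)
  G \ add = {free(left), robot_in(rmD)} \ {robot_in(rmD)} = {free(left)}
  ∪ pre   = {free(left)} ∪ {robot_in(rmC)}
          = {free(left), robot_in(rmC)}

== RESULT ==
["free(left)", "robot_in(rmC)"]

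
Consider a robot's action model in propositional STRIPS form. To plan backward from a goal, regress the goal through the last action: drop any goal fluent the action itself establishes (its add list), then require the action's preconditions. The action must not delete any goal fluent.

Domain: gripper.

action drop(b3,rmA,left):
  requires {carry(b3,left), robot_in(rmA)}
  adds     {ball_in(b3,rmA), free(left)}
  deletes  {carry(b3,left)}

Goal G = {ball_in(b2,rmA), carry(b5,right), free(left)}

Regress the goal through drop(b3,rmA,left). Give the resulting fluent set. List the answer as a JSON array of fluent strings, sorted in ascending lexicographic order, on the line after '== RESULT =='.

Compute (G \ add) ∪ pre:
  G ∩ del = {}  (empty — regression defined)
  G \ add = {ball_in(b2,rmA), carry(b5,right), free(left)} \ {ball_in(b3,rmA), free(left)} = {ball_in(b2,rmA), carry(b5,right)}
  ∪ pre   = {ball_in(b2,rmA), carry(b5,right)} ∪ {carry(b3,left), robot_in(rmA)}
          = {ball_in(b2,rmA), carry(b3,left), carry(b5,right), robot_in(rmA)}

== RESULT ==
["ball_in(b2,rmA)", "carry(b3,left)", "carry(b5,right)", "robot_in(rmA)"]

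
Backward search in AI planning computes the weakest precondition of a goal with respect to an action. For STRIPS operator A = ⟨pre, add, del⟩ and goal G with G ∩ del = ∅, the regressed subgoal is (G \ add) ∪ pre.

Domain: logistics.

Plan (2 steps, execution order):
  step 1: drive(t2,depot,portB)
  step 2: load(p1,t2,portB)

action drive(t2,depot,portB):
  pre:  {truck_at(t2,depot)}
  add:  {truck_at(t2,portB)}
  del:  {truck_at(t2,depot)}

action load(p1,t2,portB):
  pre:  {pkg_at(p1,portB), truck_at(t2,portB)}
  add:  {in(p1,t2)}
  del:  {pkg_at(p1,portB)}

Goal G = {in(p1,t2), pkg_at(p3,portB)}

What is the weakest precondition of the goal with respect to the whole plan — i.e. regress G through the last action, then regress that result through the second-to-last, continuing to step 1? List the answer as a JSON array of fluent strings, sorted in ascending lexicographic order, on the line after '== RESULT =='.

Work backward from the goal:
  through step 2 (load(p1,t2,portB)): drop {in(p1,t2)}, keep {pkg_at(p3,portB)}, require {pkg_at(p1,portB), truck_at(t2,portB)}
    → {pkg_at(p1,portB), pkg_at(p3,portB), truck_at(t2,portB)}
  through step 1 (drive(t2,depot,portB)): drop {truck_at(t2,portB)}, keep {pkg_at(p1,portB), pkg_at(p3,portB)}, require {truck_at(t2,depot)}
    → {pkg_at(p1,portB), pkg_at(p3,portB), truck_at(t2,depot)}

== RESULT ==
["pkg_at(p1,portB)", "pkg_at(p3,portB)", "truck_at(t2,depot)"]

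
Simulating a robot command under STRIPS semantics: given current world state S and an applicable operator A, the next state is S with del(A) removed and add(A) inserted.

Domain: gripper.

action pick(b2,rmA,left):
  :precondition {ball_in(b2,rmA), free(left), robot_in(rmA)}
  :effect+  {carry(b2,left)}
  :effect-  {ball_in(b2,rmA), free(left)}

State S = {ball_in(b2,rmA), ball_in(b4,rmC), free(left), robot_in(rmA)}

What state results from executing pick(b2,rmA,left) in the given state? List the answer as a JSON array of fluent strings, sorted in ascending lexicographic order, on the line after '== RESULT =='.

Progress:
  pre ⊆ S: {ball_in(b2,rmA), free(left), robot_in(rmA)} ⊆ S  — applicable
  S \ del = {ball_in(b4,rmC), robot_in(rmA)}
  ∪ add   = {ball_in(b4,rmC), carry(b2,left), robot_in(rmA)}

== RESULT ==
["ball_in(b4,rmC)", "carry(b2,left)", "robot_in(rmA)"]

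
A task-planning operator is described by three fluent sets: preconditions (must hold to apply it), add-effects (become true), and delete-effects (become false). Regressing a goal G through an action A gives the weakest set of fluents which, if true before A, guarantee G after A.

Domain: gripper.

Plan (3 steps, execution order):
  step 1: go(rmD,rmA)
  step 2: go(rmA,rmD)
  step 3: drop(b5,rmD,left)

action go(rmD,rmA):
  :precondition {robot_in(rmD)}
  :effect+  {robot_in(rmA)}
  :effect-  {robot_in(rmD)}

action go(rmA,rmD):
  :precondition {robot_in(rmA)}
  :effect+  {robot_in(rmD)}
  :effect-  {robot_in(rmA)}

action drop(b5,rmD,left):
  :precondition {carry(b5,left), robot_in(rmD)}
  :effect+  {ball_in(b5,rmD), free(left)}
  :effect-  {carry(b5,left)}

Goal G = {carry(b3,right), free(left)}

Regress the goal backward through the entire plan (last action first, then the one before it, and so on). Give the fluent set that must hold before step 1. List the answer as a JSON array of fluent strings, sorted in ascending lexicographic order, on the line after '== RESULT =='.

Work backward from the goal:
  through step 3 (drop(b5,rmD,left)): drop {free(left)}, keep {carry(b3,right)}, require {carry(b5,left), robot_in(rmD)}
    → {carry(b3,right), carry(b5,left), robot_in(rmD)}
  through step 2 (go(rmA,rmD)): drop {robot_in(rmD)}, keep {carry(b3,right), carry(b5,left)}, require {robot_in(rmA)}
    → {carry(b3,right), carry(b5,left), robot_in(rmA)}
  through step 1 (go(rmD,rmA)): drop {robot_in(rmA)}, keep {carry(b3,right), carry(b5,left)}, require {robot_in(rmD)}
    → {carry(b3,right), carry(b5,left), robot_in(rmD)}

== RESULT ==
["carry(b3,right)", "carry(b5,left)", "robot_in(rmD)"]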